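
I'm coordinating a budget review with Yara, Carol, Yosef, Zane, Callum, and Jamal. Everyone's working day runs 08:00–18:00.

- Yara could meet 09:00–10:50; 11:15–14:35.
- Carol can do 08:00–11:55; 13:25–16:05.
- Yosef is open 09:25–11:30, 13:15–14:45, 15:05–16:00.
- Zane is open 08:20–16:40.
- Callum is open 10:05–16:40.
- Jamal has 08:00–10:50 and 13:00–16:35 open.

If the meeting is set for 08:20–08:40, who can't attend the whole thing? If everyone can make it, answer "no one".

Yara: not fully free for 08:20-08:40. Carol: free for 08:20-08:40. Yosef: not fully free for 08:20-08:40. Zane: free for 08:20-08:40. Callum: not fully free for 08:20-08:40. Jamal: free for 08:20-08:40.

Callum, Yara, Yosef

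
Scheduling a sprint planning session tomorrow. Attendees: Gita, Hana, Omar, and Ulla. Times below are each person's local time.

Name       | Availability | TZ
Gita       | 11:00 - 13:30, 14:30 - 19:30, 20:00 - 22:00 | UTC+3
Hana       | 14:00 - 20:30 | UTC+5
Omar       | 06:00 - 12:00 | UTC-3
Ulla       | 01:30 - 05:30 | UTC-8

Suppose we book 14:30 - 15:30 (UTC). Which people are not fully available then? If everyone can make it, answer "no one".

Gita in UTC: 08:00-10:30, 11:30-16:30, 17:00-19:00 (subtract 3h to convert from UTC+3).
Hana in UTC: 09:00-15:30 (subtract 5h to convert from UTC+5).
Omar in UTC: 09:00-15:00 (add 3h to convert from UTC-3).
Ulla in UTC: 09:30-13:30 (add 8h to convert from UTC-8).
Gita: free for 14:30-15:30. Hana: free for 14:30-15:30. Omar: not fully free for 14:30-15:30. Ulla: not fully free for 14:30-15:30.

Omar, Ulla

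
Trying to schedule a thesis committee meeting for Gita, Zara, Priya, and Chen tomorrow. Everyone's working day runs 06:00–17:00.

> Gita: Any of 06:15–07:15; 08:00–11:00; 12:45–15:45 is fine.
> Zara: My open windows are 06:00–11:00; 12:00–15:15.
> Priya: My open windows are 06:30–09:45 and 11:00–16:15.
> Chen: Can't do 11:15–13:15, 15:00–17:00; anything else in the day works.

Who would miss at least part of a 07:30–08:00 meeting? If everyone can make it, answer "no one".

Gita free: 06:15-07:15, 08:00-11:00, 12:45-15:45.
Zara free: 06:00-11:00, 12:00-15:15.
Priya free: 06:30-09:45, 11:00-16:15.
Chen free: 06:00-11:15, 13:15-15:00 (invert busy blocks within the working day).
Gita: not fully free for 07:30-08:00. Zara: free for 07:30-08:00. Priya: free for 07:30-08:00. Chen: free for 07:30-08:00.

Gita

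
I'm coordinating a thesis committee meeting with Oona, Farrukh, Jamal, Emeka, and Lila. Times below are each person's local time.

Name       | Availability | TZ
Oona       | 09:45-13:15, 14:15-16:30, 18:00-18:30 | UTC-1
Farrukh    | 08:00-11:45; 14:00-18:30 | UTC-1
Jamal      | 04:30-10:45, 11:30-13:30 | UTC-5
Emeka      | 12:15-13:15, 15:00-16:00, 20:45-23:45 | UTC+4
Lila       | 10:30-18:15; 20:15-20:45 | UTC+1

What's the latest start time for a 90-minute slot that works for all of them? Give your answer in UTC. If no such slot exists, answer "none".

none

Oona in UTC: 10:45-14:15, 15:15-17:30, 19:00-19:30 (add 1h to convert from UTC-1).
Farrukh in UTC: 09:00-12:45, 15:00-19:30 (add 1h to convert from UTC-1).
Jamal in UTC: 09:30-15:45, 16:30-18:30 (add 5h to convert from UTC-5).
Emeka in UTC: 08:15-09:15, 11:00-12:00, 16:45-19:45 (subtract 4h to convert from UTC+4).
Lila in UTC: 09:30-17:15, 19:15-19:45 (subtract 1h to convert from UTC+1).
Oona ∩ Farrukh: 10:45-12:45, 15:15-17:30, 19:00-19:30.
Oona ∩ Farrukh ∩ Jamal: 10:45-12:45, 15:15-15:45, 16:30-17:30.
Oona ∩ Farrukh ∩ Jamal ∩ Emeka: 11:00-12:00, 16:45-17:30.
Oona ∩ Farrukh ∩ Jamal ∩ Emeka ∩ Lila: 11:00-12:00, 16:45-17:15.
No common window is at least 90 minutes long.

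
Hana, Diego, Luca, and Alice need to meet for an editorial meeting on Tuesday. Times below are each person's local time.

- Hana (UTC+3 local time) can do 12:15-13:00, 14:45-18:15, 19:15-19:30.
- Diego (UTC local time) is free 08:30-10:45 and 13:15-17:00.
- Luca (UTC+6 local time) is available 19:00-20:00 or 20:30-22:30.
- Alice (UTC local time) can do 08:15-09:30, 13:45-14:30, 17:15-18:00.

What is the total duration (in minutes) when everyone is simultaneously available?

15

Hana in UTC: 09:15-10:00, 11:45-15:15, 16:15-16:30 (subtract 3h to convert from UTC+3).
Diego in UTC: 08:30-10:45, 13:15-17:00.
Luca in UTC: 13:00-14:00, 14:30-16:30 (subtract 6h to convert from UTC+6).
Alice in UTC: 08:15-09:30, 13:45-14:30, 17:15-18:00.
Hana ∩ Diego: 09:15-10:00, 13:15-15:15, 16:15-16:30.
Hana ∩ Diego ∩ Luca: 13:15-14:00, 14:30-15:15, 16:15-16:30.
Hana ∩ Diego ∩ Luca ∩ Alice: 13:45-14:00.
That's a single block of 15 minutes.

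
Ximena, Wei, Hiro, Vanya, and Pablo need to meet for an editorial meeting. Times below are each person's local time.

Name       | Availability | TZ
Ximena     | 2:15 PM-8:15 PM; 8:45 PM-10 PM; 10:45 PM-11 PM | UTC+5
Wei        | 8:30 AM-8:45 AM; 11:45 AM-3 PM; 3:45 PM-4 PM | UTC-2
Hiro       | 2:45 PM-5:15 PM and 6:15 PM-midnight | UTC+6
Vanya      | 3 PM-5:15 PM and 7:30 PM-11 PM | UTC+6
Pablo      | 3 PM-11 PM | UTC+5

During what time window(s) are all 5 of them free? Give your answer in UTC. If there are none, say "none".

10:30-10:45, 13:45-15:15, 15:45-17:00

Ximena in UTC: 09:15-15:15, 15:45-17:00, 17:45-18:00 (subtract 5h to convert from UTC+5).
Wei in UTC: 10:30-10:45, 13:45-17:00, 17:45-18:00 (add 2h to convert from UTC-2).
Hiro in UTC: 08:45-11:15, 12:15-18:00 (subtract 6h to convert from UTC+6).
Vanya in UTC: 09:00-11:15, 13:30-17:00 (subtract 6h to convert from UTC+6).
Pablo in UTC: 10:00-18:00 (subtract 5h to convert from UTC+5).
Ximena ∩ Wei: 10:30-10:45, 13:45-15:15, 15:45-17:00, 17:45-18:00.
Ximena ∩ Wei ∩ Hiro: 10:30-10:45, 13:45-15:15, 15:45-17:00, 17:45-18:00.
Ximena ∩ Wei ∩ Hiro ∩ Vanya: 10:30-10:45, 13:45-15:15, 15:45-17:00.
Ximena ∩ Wei ∩ Hiro ∩ Vanya ∩ Pablo: 10:30-10:45, 13:45-15:15, 15:45-17:00.
Those are the intersection windows.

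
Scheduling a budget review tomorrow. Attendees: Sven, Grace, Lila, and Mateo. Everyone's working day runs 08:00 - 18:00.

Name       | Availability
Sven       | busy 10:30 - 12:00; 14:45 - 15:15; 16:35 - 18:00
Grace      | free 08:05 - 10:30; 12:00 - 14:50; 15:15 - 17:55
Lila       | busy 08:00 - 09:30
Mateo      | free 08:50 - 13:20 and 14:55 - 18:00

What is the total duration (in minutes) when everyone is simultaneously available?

Sven free: 08:00-10:30, 12:00-14:45, 15:15-16:35 (invert busy blocks within the working day).
Grace free: 08:05-10:30, 12:00-14:50, 15:15-17:55.
Lila free: 09:30-18:00 (invert busy blocks within the working day).
Mateo free: 08:50-13:20, 14:55-18:00.
Sven ∩ Grace: 08:05-10:30, 12:00-14:45, 15:15-16:35.
Sven ∩ Grace ∩ Lila: 09:30-10:30, 12:00-14:45, 15:15-16:35.
Sven ∩ Grace ∩ Lila ∩ Mateo: 09:30-10:30, 12:00-13:20, 15:15-16:35.
Summing the common windows: 60 + 80 + 80 = 220 minutes.

220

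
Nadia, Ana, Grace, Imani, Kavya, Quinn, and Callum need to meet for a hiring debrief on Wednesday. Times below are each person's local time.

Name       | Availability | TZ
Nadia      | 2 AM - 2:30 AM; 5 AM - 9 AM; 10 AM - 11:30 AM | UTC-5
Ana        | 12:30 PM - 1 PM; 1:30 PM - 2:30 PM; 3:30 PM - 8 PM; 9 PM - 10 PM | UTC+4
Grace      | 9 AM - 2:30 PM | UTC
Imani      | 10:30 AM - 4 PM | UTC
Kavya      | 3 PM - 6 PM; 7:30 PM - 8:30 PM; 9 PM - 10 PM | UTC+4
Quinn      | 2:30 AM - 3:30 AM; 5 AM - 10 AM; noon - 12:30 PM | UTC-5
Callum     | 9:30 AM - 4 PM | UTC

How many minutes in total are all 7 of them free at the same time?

150

Nadia in UTC: 07:00-07:30, 10:00-14:00, 15:00-16:30 (add 5h to convert from UTC-5).
Ana in UTC: 08:30-09:00, 09:30-10:30, 11:30-16:00, 17:00-18:00 (subtract 4h to convert from UTC+4).
Grace in UTC: 09:00-14:30.
Imani in UTC: 10:30-16:00.
Kavya in UTC: 11:00-14:00, 15:30-16:30, 17:00-18:00 (subtract 4h to convert from UTC+4).
Quinn in UTC: 07:30-08:30, 10:00-15:00, 17:00-17:30 (add 5h to convert from UTC-5).
Callum in UTC: 09:30-16:00.
Nadia ∩ Ana: 10:00-10:30, 11:30-14:00, 15:00-16:00.
Nadia ∩ Ana ∩ Grace: 10:00-10:30, 11:30-14:00.
Nadia ∩ Ana ∩ Grace ∩ Imani: 11:30-14:00.
Nadia ∩ Ana ∩ Grace ∩ Imani ∩ Kavya: 11:30-14:00.
Nadia ∩ Ana ∩ Grace ∩ Imani ∩ Kavya ∩ Quinn: 11:30-14:00.
Nadia ∩ Ana ∩ Grace ∩ Imani ∩ Kavya ∩ Quinn ∩ Callum: 11:30-14:00.
That's a single block of 150 minutes.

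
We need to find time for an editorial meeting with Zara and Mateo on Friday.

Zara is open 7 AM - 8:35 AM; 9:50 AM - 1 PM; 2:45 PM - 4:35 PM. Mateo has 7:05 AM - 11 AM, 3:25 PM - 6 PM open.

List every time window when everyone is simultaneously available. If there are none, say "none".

07:05-08:35, 09:50-11:00, 15:25-16:35

Zara ∩ Mateo: 07:05-08:35, 09:50-11:00, 15:25-16:35.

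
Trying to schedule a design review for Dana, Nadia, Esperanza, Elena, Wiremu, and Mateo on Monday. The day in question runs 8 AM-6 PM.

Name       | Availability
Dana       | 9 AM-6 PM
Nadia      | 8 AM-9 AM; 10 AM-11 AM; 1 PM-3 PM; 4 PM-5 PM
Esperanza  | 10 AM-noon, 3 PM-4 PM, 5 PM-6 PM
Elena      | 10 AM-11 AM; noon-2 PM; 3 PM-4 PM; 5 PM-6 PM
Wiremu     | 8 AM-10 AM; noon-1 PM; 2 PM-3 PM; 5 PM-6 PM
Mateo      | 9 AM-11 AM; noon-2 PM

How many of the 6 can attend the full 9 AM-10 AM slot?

Dana, Wiremu, and Mateo can make the full 09:00-10:00 slot — that's 3.

3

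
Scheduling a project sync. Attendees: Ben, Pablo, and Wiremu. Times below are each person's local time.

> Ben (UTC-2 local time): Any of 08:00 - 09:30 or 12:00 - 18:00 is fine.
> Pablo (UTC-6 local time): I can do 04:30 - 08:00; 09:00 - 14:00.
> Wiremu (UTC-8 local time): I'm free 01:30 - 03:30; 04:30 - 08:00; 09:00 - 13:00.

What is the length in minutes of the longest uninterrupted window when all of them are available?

180

Ben in UTC: 10:00-11:30, 14:00-20:00 (add 2h to convert from UTC-2).
Pablo in UTC: 10:30-14:00, 15:00-20:00 (add 6h to convert from UTC-6).
Wiremu in UTC: 09:30-11:30, 12:30-16:00, 17:00-21:00 (add 8h to convert from UTC-8).
Ben ∩ Pablo: 10:30-11:30, 15:00-20:00.
Ben ∩ Pablo ∩ Wiremu: 10:30-11:30, 15:00-16:00, 17:00-20:00.
The longest is 17:00-20:00 at 180 minutes.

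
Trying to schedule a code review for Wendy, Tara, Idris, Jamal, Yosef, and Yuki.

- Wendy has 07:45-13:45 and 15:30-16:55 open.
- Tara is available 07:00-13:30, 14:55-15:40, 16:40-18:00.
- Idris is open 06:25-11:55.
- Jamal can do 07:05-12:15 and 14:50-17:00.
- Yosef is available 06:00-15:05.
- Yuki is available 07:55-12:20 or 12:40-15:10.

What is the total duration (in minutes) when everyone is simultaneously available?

240

Wendy ∩ Tara: 07:45-13:30, 15:30-15:40, 16:40-16:55.
Wendy ∩ Tara ∩ Idris: 07:45-11:55.
Wendy ∩ Tara ∩ Idris ∩ Jamal: 07:45-11:55.
Wendy ∩ Tara ∩ Idris ∩ Jamal ∩ Yosef: 07:45-11:55.
Wendy ∩ Tara ∩ Idris ∩ Jamal ∩ Yosef ∩ Yuki: 07:55-11:55.
Those are the intersection windows.
That's a single block of 240 minutes.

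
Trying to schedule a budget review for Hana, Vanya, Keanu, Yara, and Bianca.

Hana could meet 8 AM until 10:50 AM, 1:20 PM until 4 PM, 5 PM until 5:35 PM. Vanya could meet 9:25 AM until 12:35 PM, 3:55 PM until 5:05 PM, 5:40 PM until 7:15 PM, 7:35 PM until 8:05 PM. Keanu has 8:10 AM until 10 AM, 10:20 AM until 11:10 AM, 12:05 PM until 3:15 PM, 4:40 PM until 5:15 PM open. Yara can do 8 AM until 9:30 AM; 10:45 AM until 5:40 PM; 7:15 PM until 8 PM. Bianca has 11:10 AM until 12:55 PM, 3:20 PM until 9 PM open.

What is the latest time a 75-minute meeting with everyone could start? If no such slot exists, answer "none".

none

Hana ∩ Vanya: 09:25-10:50, 15:55-16:00, 17:00-17:05.
Hana ∩ Vanya ∩ Keanu: 09:25-10:00, 10:20-10:50, 17:00-17:05.
Hana ∩ Vanya ∩ Keanu ∩ Yara: 09:25-09:30, 10:45-10:50, 17:00-17:05.
Hana ∩ Vanya ∩ Keanu ∩ Yara ∩ Bianca: 17:00-17:05.
No common window is at least 75 minutes long.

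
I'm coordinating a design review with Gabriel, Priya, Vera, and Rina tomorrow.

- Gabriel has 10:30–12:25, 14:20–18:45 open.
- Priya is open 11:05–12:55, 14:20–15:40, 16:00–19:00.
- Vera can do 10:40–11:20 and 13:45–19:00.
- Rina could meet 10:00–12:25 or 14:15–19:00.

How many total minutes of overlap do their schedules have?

260

Gabriel ∩ Priya: 11:05-12:25, 14:20-15:40, 16:00-18:45.
Gabriel ∩ Priya ∩ Vera: 11:05-11:20, 14:20-15:40, 16:00-18:45.
Gabriel ∩ Priya ∩ Vera ∩ Rina: 11:05-11:20, 14:20-15:40, 16:00-18:45.
So the common availability across everyone is 11:05-11:20, 14:20-15:40, 16:00-18:45.
Summing the common windows: 15 + 80 + 165 = 260 minutes.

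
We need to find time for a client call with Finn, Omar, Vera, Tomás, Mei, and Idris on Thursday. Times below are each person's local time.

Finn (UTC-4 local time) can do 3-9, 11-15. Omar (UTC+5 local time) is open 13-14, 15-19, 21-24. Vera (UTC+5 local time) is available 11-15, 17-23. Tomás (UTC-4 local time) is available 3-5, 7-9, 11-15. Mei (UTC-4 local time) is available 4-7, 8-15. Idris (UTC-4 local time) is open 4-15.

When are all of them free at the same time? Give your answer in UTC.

Finn in UTC: 07:00-13:00, 15:00-19:00 (add 4h to convert from UTC-4).
Omar in UTC: 08:00-09:00, 10:00-14:00, 16:00-19:00 (subtract 5h to convert from UTC+5).
Vera in UTC: 06:00-10:00, 12:00-18:00 (subtract 5h to convert from UTC+5).
Tomás in UTC: 07:00-09:00, 11:00-13:00, 15:00-19:00 (add 4h to convert from UTC-4).
Mei in UTC: 08:00-11:00, 12:00-19:00 (add 4h to convert from UTC-4).
Idris in UTC: 08:00-19:00 (add 4h to convert from UTC-4).
Finn ∩ Omar: 08:00-09:00, 10:00-13:00, 16:00-19:00.
Finn ∩ Omar ∩ Vera: 08:00-09:00, 12:00-13:00, 16:00-18:00.
Finn ∩ Omar ∩ Vera ∩ Tomás: 08:00-09:00, 12:00-13:00, 16:00-18:00.
Finn ∩ Omar ∩ Vera ∩ Tomás ∩ Mei: 08:00-09:00, 12:00-13:00, 16:00-18:00.
Finn ∩ Omar ∩ Vera ∩ Tomás ∩ Mei ∩ Idris: 08:00-09:00, 12:00-13:00, 16:00-18:00.
Those are the intersection windows.

08:00-09:00, 12:00-13:00, 16:00-18:00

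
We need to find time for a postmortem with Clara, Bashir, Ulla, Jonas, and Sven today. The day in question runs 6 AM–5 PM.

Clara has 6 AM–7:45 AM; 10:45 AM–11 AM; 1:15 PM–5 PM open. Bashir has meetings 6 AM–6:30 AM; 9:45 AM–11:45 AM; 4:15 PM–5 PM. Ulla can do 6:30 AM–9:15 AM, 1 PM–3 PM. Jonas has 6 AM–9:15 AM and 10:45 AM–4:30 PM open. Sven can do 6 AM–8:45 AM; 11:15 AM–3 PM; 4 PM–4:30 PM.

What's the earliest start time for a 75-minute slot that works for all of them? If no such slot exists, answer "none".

Clara free: 06:00-07:45, 10:45-11:00, 13:15-17:00.
Bashir free: 06:30-09:45, 11:45-16:15 (invert busy blocks within the working day).
Ulla free: 06:30-09:15, 13:00-15:00.
Jonas free: 06:00-09:15, 10:45-16:30.
Sven free: 06:00-08:45, 11:15-15:00, 16:00-16:30.
Clara ∩ Bashir: 06:30-07:45, 13:15-16:15.
Clara ∩ Bashir ∩ Ulla: 06:30-07:45, 13:15-15:00.
Clara ∩ Bashir ∩ Ulla ∩ Jonas: 06:30-07:45, 13:15-15:00.
Clara ∩ Bashir ∩ Ulla ∩ Jonas ∩ Sven: 06:30-07:45, 13:15-15:00.
Those are the intersection windows.
The first common window of at least 75 minutes is 06:30-07:45, so the earliest start is 06:30.

06:30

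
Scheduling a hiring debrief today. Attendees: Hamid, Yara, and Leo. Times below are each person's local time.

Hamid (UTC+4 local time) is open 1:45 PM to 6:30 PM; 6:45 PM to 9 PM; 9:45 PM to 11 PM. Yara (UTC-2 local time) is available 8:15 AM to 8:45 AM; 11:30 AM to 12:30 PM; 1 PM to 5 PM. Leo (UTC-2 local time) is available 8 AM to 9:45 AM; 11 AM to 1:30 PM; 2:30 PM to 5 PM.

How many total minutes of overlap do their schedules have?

225

Hamid in UTC: 09:45-14:30, 14:45-17:00, 17:45-19:00 (subtract 4h to convert from UTC+4).
Yara in UTC: 10:15-10:45, 13:30-14:30, 15:00-19:00 (add 2h to convert from UTC-2).
Leo in UTC: 10:00-11:45, 13:00-15:30, 16:30-19:00 (add 2h to convert from UTC-2).
Hamid ∩ Yara: 10:15-10:45, 13:30-14:30, 15:00-17:00, 17:45-19:00.
Hamid ∩ Yara ∩ Leo: 10:15-10:45, 13:30-14:30, 15:00-15:30, 16:30-17:00, 17:45-19:00.
Those are the intersection windows.
Summing the common windows: 30 + 60 + 30 + 30 + 75 = 225 minutes.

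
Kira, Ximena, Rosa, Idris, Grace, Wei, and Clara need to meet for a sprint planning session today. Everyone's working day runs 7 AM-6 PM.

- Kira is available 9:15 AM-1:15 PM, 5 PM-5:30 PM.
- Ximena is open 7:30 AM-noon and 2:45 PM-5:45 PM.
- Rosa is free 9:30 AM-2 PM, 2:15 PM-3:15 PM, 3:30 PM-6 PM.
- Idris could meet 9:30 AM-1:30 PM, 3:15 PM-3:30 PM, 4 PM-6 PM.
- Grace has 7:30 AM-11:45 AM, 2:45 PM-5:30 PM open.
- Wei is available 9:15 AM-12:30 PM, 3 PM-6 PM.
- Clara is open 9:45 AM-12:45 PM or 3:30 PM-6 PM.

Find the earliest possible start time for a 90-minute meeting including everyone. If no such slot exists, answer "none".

Kira ∩ Ximena: 09:15-12:00, 17:00-17:30.
Kira ∩ Ximena ∩ Rosa: 09:30-12:00, 17:00-17:30.
Kira ∩ Ximena ∩ Rosa ∩ Idris: 09:30-12:00, 17:00-17:30.
Kira ∩ Ximena ∩ Rosa ∩ Idris ∩ Grace: 09:30-11:45, 17:00-17:30.
Kira ∩ Ximena ∩ Rosa ∩ Idris ∩ Grace ∩ Wei: 09:30-11:45, 17:00-17:30.
Kira ∩ Ximena ∩ Rosa ∩ Idris ∩ Grace ∩ Wei ∩ Clara: 09:45-11:45, 17:00-17:30.
The first common window of at least 90 minutes is 09:45-11:45, so the earliest start is 09:45.

09:45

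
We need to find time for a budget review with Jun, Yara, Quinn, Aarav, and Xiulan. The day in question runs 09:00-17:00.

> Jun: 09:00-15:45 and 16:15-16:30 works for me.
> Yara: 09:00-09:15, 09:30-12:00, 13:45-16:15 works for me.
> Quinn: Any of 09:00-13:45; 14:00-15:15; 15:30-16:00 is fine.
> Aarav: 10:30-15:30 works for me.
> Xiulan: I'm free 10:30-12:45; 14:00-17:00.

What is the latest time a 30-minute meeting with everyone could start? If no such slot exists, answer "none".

Jun ∩ Yara: 09:00-09:15, 09:30-12:00, 13:45-15:45.
Jun ∩ Yara ∩ Quinn: 09:00-09:15, 09:30-12:00, 14:00-15:15, 15:30-15:45.
Jun ∩ Yara ∩ Quinn ∩ Aarav: 10:30-12:00, 14:00-15:15.
Jun ∩ Yara ∩ Quinn ∩ Aarav ∩ Xiulan: 10:30-12:00, 14:00-15:15.
Those are the intersection windows.
The last common window of at least 30 minutes is 14:00-15:15; a 30-minute meeting can start as late as 14:45 and still end by 15:15.

14:45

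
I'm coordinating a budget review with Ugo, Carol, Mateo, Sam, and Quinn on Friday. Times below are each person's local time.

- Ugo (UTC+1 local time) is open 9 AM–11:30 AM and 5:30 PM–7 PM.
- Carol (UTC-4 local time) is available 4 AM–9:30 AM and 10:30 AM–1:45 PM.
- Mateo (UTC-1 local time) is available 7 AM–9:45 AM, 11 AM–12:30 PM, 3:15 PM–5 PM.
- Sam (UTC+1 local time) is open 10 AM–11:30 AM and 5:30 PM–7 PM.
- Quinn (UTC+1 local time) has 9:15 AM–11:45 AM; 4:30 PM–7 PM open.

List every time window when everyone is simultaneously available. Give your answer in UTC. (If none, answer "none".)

09:00-10:30, 16:30-17:45

Ugo in UTC: 08:00-10:30, 16:30-18:00 (subtract 1h to convert from UTC+1).
Carol in UTC: 08:00-13:30, 14:30-17:45 (add 4h to convert from UTC-4).
Mateo in UTC: 08:00-10:45, 12:00-13:30, 16:15-18:00 (add 1h to convert from UTC-1).
Sam in UTC: 09:00-10:30, 16:30-18:00 (subtract 1h to convert from UTC+1).
Quinn in UTC: 08:15-10:45, 15:30-18:00 (subtract 1h to convert from UTC+1).
Ugo ∩ Carol: 08:00-10:30, 16:30-17:45.
Ugo ∩ Carol ∩ Mateo: 08:00-10:30, 16:30-17:45.
Ugo ∩ Carol ∩ Mateo ∩ Sam: 09:00-10:30, 16:30-17:45.
Ugo ∩ Carol ∩ Mateo ∩ Sam ∩ Quinn: 09:00-10:30, 16:30-17:45.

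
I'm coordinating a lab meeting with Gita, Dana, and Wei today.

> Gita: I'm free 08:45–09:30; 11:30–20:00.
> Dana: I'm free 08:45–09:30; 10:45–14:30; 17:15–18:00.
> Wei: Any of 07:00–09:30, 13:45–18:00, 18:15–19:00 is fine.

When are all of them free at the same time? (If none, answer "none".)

Gita ∩ Dana: 08:45-09:30, 11:30-14:30, 17:15-18:00.
Gita ∩ Dana ∩ Wei: 08:45-09:30, 13:45-14:30, 17:15-18:00.

08:45-09:30, 13:45-14:30, 17:15-18:00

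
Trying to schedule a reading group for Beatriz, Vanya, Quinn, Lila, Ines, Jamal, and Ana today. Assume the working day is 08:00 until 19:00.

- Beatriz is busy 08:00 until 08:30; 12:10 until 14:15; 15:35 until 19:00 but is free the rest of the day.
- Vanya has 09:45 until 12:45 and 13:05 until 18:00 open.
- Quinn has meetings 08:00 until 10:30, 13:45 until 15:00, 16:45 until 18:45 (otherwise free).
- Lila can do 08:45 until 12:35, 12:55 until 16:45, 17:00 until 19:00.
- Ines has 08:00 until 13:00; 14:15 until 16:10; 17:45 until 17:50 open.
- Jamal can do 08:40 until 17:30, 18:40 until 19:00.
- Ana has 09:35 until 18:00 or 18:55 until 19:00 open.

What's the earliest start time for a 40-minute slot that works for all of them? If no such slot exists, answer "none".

Beatriz free: 08:30-12:10, 14:15-15:35 (invert busy blocks within the working day).
Vanya free: 09:45-12:45, 13:05-18:00.
Quinn free: 10:30-13:45, 15:00-16:45, 18:45-19:00 (invert busy blocks within the working day).
Lila free: 08:45-12:35, 12:55-16:45, 17:00-19:00.
Ines free: 08:00-13:00, 14:15-16:10, 17:45-17:50.
Jamal free: 08:40-17:30, 18:40-19:00.
Ana free: 09:35-18:00, 18:55-19:00.
Beatriz ∩ Vanya: 09:45-12:10, 14:15-15:35.
Beatriz ∩ Vanya ∩ Quinn: 10:30-12:10, 15:00-15:35.
Beatriz ∩ Vanya ∩ Quinn ∩ Lila: 10:30-12:10, 15:00-15:35.
Beatriz ∩ Vanya ∩ Quinn ∩ Lila ∩ Ines: 10:30-12:10, 15:00-15:35.
Beatriz ∩ Vanya ∩ Quinn ∩ Lila ∩ Ines ∩ Jamal: 10:30-12:10, 15:00-15:35.
Beatriz ∩ Vanya ∩ Quinn ∩ Lila ∩ Ines ∩ Jamal ∩ Ana: 10:30-12:10, 15:00-15:35.
The first common window of at least 40 minutes is 10:30-12:10, so the earliest start is 10:30.

10:30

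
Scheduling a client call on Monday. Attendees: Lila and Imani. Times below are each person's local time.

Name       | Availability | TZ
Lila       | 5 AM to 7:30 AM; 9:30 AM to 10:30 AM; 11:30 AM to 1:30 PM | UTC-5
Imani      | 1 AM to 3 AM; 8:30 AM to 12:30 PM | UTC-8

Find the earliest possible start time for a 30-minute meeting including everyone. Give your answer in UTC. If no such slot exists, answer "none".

10:00

Lila in UTC: 10:00-12:30, 14:30-15:30, 16:30-18:30 (add 5h to convert from UTC-5).
Imani in UTC: 09:00-11:00, 16:30-20:30 (add 8h to convert from UTC-8).
Lila ∩ Imani: 10:00-11:00, 16:30-18:30.
So the common availability across everyone is 10:00-11:00, 16:30-18:30.
The first common window of at least 30 minutes is 10:00-11:00, so the earliest start is 10:00.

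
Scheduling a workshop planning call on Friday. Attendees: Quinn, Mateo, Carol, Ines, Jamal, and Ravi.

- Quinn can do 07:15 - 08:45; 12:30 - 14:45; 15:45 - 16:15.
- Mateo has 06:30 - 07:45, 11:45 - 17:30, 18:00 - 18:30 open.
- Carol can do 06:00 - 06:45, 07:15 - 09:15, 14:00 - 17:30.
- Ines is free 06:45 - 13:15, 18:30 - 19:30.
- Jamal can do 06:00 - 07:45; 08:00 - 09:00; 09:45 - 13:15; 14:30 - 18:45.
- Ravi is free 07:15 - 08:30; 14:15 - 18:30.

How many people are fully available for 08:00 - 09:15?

Carol and Ines can make the full 08:00-09:15 slot — that's 2.

2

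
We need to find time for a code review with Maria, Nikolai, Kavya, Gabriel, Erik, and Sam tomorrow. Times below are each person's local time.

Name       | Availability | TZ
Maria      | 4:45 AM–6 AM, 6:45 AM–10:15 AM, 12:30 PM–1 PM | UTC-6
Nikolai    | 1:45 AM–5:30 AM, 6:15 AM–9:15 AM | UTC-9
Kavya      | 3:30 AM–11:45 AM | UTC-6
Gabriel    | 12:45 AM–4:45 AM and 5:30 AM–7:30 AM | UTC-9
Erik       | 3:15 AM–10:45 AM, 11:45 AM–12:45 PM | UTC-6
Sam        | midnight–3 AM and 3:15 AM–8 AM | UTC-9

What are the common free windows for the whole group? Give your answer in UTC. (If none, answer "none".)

Maria in UTC: 10:45-12:00, 12:45-16:15, 18:30-19:00 (add 6h to convert from UTC-6).
Nikolai in UTC: 10:45-14:30, 15:15-18:15 (add 9h to convert from UTC-9).
Kavya in UTC: 09:30-17:45 (add 6h to convert from UTC-6).
Gabriel in UTC: 09:45-13:45, 14:30-16:30 (add 9h to convert from UTC-9).
Erik in UTC: 09:15-16:45, 17:45-18:45 (add 6h to convert from UTC-6).
Sam in UTC: 09:00-12:00, 12:15-17:00 (add 9h to convert from UTC-9).
Maria ∩ Nikolai: 10:45-12:00, 12:45-14:30, 15:15-16:15.
Maria ∩ Nikolai ∩ Kavya: 10:45-12:00, 12:45-14:30, 15:15-16:15.
Maria ∩ Nikolai ∩ Kavya ∩ Gabriel: 10:45-12:00, 12:45-13:45, 15:15-16:15.
Maria ∩ Nikolai ∩ Kavya ∩ Gabriel ∩ Erik: 10:45-12:00, 12:45-13:45, 15:15-16:15.
Maria ∩ Nikolai ∩ Kavya ∩ Gabriel ∩ Erik ∩ Sam: 10:45-12:00, 12:45-13:45, 15:15-16:15.

10:45-12:00, 12:45-13:45, 15:15-16:15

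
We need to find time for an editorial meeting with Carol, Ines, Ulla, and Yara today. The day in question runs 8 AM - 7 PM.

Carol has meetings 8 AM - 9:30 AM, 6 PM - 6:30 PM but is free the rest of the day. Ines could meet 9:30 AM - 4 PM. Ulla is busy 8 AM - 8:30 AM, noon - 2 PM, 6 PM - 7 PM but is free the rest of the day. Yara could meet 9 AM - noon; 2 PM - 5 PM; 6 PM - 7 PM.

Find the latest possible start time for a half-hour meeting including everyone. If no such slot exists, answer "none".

15:30

Carol free: 09:30-18:00, 18:30-19:00 (invert busy blocks within the working day).
Ines free: 09:30-16:00.
Ulla free: 08:30-12:00, 14:00-18:00 (invert busy blocks within the working day).
Yara free: 09:00-12:00, 14:00-17:00, 18:00-19:00.
Carol ∩ Ines: 09:30-16:00.
Carol ∩ Ines ∩ Ulla: 09:30-12:00, 14:00-16:00.
Carol ∩ Ines ∩ Ulla ∩ Yara: 09:30-12:00, 14:00-16:00.
Those are the intersection windows.
The last common window of at least 30 minutes is 14:00-16:00; a 30-minute meeting can start as late as 15:30 and still end by 16:00.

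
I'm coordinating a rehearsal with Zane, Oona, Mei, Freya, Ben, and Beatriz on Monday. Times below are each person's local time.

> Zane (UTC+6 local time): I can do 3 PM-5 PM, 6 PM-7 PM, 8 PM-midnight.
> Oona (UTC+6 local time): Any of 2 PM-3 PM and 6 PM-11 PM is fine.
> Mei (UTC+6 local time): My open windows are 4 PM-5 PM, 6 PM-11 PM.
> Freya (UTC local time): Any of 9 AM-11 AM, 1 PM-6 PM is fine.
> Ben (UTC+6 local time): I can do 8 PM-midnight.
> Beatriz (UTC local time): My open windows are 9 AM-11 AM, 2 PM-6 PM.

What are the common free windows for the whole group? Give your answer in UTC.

Zane in UTC: 09:00-11:00, 12:00-13:00, 14:00-18:00 (subtract 6h to convert from UTC+6).
Oona in UTC: 08:00-09:00, 12:00-17:00 (subtract 6h to convert from UTC+6).
Mei in UTC: 10:00-11:00, 12:00-17:00 (subtract 6h to convert from UTC+6).
Freya in UTC: 09:00-11:00, 13:00-18:00.
Ben in UTC: 14:00-18:00 (subtract 6h to convert from UTC+6).
Beatriz in UTC: 09:00-11:00, 14:00-18:00.
Zane ∩ Oona: 12:00-13:00, 14:00-17:00.
Zane ∩ Oona ∩ Mei: 12:00-13:00, 14:00-17:00.
Zane ∩ Oona ∩ Mei ∩ Freya: 14:00-17:00.
Zane ∩ Oona ∩ Mei ∩ Freya ∩ Ben: 14:00-17:00.
Zane ∩ Oona ∩ Mei ∩ Freya ∩ Ben ∩ Beatriz: 14:00-17:00.

14:00-17:00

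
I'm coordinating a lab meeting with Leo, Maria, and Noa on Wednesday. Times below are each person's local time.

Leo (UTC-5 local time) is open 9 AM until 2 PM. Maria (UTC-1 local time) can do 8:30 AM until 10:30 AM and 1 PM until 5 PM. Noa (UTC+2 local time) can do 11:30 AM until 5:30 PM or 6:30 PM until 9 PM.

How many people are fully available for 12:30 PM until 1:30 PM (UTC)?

Leo in UTC: 14:00-19:00 (add 5h to convert from UTC-5).
Maria in UTC: 09:30-11:30, 14:00-18:00 (add 1h to convert from UTC-1).
Noa in UTC: 09:30-15:30, 16:30-19:00 (subtract 2h to convert from UTC+2).
Noa can make the full 12:30-13:30 slot — that's 1.

1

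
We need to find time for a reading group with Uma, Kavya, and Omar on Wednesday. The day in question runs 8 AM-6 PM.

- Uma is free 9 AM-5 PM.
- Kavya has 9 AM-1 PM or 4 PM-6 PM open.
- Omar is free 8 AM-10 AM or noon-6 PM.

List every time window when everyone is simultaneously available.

09:00-10:00, 12:00-13:00, 16:00-17:00

Uma ∩ Kavya: 09:00-13:00, 16:00-17:00.
Uma ∩ Kavya ∩ Omar: 09:00-10:00, 12:00-13:00, 16:00-17:00.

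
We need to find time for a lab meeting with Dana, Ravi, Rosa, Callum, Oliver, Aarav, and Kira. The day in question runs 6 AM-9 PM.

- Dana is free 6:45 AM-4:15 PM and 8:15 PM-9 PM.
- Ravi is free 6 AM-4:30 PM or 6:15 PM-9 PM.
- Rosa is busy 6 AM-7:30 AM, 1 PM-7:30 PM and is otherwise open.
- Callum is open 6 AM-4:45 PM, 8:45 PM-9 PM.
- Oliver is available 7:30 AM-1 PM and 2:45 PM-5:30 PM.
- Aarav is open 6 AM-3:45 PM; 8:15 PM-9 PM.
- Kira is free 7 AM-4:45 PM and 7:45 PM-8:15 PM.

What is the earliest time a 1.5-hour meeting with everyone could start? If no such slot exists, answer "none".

07:30

Dana free: 06:45-16:15, 20:15-21:00.
Ravi free: 06:00-16:30, 18:15-21:00.
Rosa free: 07:30-13:00, 19:30-21:00 (invert busy blocks within the working day).
Callum free: 06:00-16:45, 20:45-21:00.
Oliver free: 07:30-13:00, 14:45-17:30.
Aarav free: 06:00-15:45, 20:15-21:00.
Kira free: 07:00-16:45, 19:45-20:15.
Dana ∩ Ravi: 06:45-16:15, 20:15-21:00.
Dana ∩ Ravi ∩ Rosa: 07:30-13:00, 20:15-21:00.
Dana ∩ Ravi ∩ Rosa ∩ Callum: 07:30-13:00, 20:45-21:00.
Dana ∩ Ravi ∩ Rosa ∩ Callum ∩ Oliver: 07:30-13:00.
Dana ∩ Ravi ∩ Rosa ∩ Callum ∩ Oliver ∩ Aarav: 07:30-13:00.
Dana ∩ Ravi ∩ Rosa ∩ Callum ∩ Oliver ∩ Aarav ∩ Kira: 07:30-13:00.
The first common window of at least 90 minutes is 07:30-13:00, so the earliest start is 07:30.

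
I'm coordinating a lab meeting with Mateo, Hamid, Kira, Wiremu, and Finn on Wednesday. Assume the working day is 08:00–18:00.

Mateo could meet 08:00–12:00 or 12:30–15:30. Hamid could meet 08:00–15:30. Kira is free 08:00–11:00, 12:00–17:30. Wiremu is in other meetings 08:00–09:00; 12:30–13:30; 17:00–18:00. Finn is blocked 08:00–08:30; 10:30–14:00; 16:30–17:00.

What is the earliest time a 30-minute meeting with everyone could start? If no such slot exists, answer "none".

09:00

Mateo free: 08:00-12:00, 12:30-15:30.
Hamid free: 08:00-15:30.
Kira free: 08:00-11:00, 12:00-17:30.
Wiremu free: 09:00-12:30, 13:30-17:00 (invert busy blocks within the working day).
Finn free: 08:30-10:30, 14:00-16:30, 17:00-18:00 (invert busy blocks within the working day).
Mateo ∩ Hamid: 08:00-12:00, 12:30-15:30.
Mateo ∩ Hamid ∩ Kira: 08:00-11:00, 12:30-15:30.
Mateo ∩ Hamid ∩ Kira ∩ Wiremu: 09:00-11:00, 13:30-15:30.
Mateo ∩ Hamid ∩ Kira ∩ Wiremu ∩ Finn: 09:00-10:30, 14:00-15:30.
So the common availability across everyone is 09:00-10:30, 14:00-15:30.
The first common window of at least 30 minutes is 09:00-10:30, so the earliest start is 09:00.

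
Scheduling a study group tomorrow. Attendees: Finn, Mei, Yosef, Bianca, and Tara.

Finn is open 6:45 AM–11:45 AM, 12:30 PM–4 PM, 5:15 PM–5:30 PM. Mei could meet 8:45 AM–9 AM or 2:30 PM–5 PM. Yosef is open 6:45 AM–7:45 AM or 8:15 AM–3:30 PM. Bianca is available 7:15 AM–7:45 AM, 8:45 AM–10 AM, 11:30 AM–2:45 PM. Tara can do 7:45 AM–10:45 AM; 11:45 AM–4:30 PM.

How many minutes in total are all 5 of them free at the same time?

Finn ∩ Mei: 08:45-09:00, 14:30-16:00.
Finn ∩ Mei ∩ Yosef: 08:45-09:00, 14:30-15:30.
Finn ∩ Mei ∩ Yosef ∩ Bianca: 08:45-09:00, 14:30-14:45.
Finn ∩ Mei ∩ Yosef ∩ Bianca ∩ Tara: 08:45-09:00, 14:30-14:45.
So the common availability across everyone is 08:45-09:00, 14:30-14:45.
Summing the common windows: 15 + 15 = 30 minutes.

30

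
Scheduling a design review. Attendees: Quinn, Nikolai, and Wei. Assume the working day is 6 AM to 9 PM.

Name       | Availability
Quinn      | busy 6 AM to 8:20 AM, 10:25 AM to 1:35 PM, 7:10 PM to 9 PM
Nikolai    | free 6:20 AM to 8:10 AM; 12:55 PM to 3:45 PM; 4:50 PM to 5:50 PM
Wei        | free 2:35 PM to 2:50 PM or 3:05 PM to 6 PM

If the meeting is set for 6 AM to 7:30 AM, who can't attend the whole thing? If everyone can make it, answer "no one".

Quinn free: 08:20-10:25, 13:35-19:10 (invert busy blocks within the working day).
Nikolai free: 06:20-08:10, 12:55-15:45, 16:50-17:50.
Wei free: 14:35-14:50, 15:05-18:00.
Quinn: not fully free for 06:00-07:30. Nikolai: not fully free for 06:00-07:30. Wei: not fully free for 06:00-07:30.

Nikolai, Quinn, Wei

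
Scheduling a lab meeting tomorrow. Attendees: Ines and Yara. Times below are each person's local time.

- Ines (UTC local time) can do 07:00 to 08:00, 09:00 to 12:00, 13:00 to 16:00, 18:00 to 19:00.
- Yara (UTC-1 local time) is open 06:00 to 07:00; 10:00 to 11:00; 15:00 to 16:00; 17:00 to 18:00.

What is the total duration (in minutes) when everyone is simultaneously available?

Ines in UTC: 07:00-08:00, 09:00-12:00, 13:00-16:00, 18:00-19:00.
Yara in UTC: 07:00-08:00, 11:00-12:00, 16:00-17:00, 18:00-19:00 (add 1h to convert from UTC-1).
Ines ∩ Yara: 07:00-08:00, 11:00-12:00, 18:00-19:00.
Summing the common windows: 60 + 60 + 60 = 180 minutes.

180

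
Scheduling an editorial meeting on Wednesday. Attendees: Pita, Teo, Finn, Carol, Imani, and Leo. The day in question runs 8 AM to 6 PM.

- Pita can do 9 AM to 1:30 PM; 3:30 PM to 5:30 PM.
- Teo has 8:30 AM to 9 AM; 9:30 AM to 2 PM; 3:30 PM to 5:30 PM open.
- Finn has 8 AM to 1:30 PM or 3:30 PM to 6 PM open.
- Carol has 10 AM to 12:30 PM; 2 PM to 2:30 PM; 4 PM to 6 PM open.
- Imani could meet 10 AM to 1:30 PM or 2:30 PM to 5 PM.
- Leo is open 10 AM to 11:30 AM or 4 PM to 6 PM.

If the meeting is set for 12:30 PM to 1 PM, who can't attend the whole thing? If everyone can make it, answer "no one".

Carol, Leo

Pita: free for 12:30-13:00. Teo: free for 12:30-13:00. Finn: free for 12:30-13:00. Carol: not fully free for 12:30-13:00. Imani: free for 12:30-13:00. Leo: not fully free for 12:30-13:00.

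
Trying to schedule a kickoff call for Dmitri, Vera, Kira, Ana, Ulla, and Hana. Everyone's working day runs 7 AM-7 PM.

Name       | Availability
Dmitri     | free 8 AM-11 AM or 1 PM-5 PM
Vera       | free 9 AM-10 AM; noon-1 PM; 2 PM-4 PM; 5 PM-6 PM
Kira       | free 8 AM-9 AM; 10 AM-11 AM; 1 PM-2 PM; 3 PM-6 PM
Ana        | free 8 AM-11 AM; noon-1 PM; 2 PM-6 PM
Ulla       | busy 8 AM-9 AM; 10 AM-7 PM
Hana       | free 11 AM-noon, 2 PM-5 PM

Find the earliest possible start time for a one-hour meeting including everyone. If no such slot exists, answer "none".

none

Dmitri free: 08:00-11:00, 13:00-17:00.
Vera free: 09:00-10:00, 12:00-13:00, 14:00-16:00, 17:00-18:00.
Kira free: 08:00-09:00, 10:00-11:00, 13:00-14:00, 15:00-18:00.
Ana free: 08:00-11:00, 12:00-13:00, 14:00-18:00.
Ulla free: 07:00-08:00, 09:00-10:00 (invert busy blocks within the working day).
Hana free: 11:00-12:00, 14:00-17:00.
Dmitri ∩ Vera: 09:00-10:00, 14:00-16:00.
Dmitri ∩ Vera ∩ Kira: 15:00-16:00.
Dmitri ∩ Vera ∩ Kira ∩ Ana: 15:00-16:00.
Dmitri ∩ Vera ∩ Kira ∩ Ana ∩ Ulla: ∅.
Dmitri ∩ Vera ∩ Kira ∩ Ana ∩ Ulla ∩ Hana: ∅.
There is no time when everyone is free.
No common window is at least 60 minutes long.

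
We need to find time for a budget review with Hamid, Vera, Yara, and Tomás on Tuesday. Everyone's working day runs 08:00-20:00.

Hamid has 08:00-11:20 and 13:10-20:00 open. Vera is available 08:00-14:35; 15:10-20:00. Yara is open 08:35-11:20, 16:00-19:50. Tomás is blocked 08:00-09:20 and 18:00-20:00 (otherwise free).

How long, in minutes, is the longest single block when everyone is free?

120

Hamid free: 08:00-11:20, 13:10-20:00.
Vera free: 08:00-14:35, 15:10-20:00.
Yara free: 08:35-11:20, 16:00-19:50.
Tomás free: 09:20-18:00 (invert busy blocks within the working day).
Hamid ∩ Vera: 08:00-11:20, 13:10-14:35, 15:10-20:00.
Hamid ∩ Vera ∩ Yara: 08:35-11:20, 16:00-19:50.
Hamid ∩ Vera ∩ Yara ∩ Tomás: 09:20-11:20, 16:00-18:00.
The longest is 09:20-11:20 at 120 minutes.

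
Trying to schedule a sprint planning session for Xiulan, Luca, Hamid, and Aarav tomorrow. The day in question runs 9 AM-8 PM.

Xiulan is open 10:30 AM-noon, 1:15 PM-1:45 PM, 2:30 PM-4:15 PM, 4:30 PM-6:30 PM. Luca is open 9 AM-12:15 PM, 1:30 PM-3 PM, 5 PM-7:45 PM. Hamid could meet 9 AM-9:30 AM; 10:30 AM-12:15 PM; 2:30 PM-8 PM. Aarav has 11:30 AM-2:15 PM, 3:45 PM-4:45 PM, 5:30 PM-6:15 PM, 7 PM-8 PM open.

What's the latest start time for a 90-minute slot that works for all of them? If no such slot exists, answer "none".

Xiulan ∩ Luca: 10:30-12:00, 13:30-13:45, 14:30-15:00, 17:00-18:30.
Xiulan ∩ Luca ∩ Hamid: 10:30-12:00, 14:30-15:00, 17:00-18:30.
Xiulan ∩ Luca ∩ Hamid ∩ Aarav: 11:30-12:00, 17:30-18:15.
No common window is at least 90 minutes long.

none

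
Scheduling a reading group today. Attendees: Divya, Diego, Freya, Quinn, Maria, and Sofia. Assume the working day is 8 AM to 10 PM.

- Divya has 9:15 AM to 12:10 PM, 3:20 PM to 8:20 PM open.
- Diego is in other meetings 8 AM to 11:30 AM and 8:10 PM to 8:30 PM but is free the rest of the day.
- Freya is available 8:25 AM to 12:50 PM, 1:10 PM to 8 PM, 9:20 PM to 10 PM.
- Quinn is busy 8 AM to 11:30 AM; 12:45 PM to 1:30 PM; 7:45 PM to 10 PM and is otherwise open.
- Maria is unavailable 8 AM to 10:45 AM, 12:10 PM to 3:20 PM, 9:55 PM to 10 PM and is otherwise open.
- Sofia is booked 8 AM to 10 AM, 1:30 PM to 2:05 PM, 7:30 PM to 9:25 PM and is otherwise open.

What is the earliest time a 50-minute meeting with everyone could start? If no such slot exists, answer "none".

Divya free: 09:15-12:10, 15:20-20:20.
Diego free: 11:30-20:10, 20:30-22:00 (invert busy blocks within the working day).
Freya free: 08:25-12:50, 13:10-20:00, 21:20-22:00.
Quinn free: 11:30-12:45, 13:30-19:45 (invert busy blocks within the working day).
Maria free: 10:45-12:10, 15:20-21:55 (invert busy blocks within the working day).
Sofia free: 10:00-13:30, 14:05-19:30, 21:25-22:00 (invert busy blocks within the working day).
Divya ∩ Diego: 11:30-12:10, 15:20-20:10.
Divya ∩ Diego ∩ Freya: 11:30-12:10, 15:20-20:00.
Divya ∩ Diego ∩ Freya ∩ Quinn: 11:30-12:10, 15:20-19:45.
Divya ∩ Diego ∩ Freya ∩ Quinn ∩ Maria: 11:30-12:10, 15:20-19:45.
Divya ∩ Diego ∩ Freya ∩ Quinn ∩ Maria ∩ Sofia: 11:30-12:10, 15:20-19:30.
The first common window of at least 50 minutes is 15:20-19:30, so the earliest start is 15:20.

15:20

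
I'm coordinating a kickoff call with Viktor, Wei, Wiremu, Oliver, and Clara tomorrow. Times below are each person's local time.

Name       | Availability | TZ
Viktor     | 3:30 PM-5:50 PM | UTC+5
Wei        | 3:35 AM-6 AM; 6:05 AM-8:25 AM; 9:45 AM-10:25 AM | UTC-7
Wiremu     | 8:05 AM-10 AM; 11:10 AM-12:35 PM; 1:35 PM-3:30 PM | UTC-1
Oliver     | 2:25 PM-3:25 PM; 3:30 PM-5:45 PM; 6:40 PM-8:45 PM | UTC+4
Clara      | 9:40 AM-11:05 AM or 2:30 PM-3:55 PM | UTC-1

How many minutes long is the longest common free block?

20

Viktor in UTC: 10:30-12:50 (subtract 5h to convert from UTC+5).
Wei in UTC: 10:35-13:00, 13:05-15:25, 16:45-17:25 (add 7h to convert from UTC-7).
Wiremu in UTC: 09:05-11:00, 12:10-13:35, 14:35-16:30 (add 1h to convert from UTC-1).
Oliver in UTC: 10:25-11:25, 11:30-13:45, 14:40-16:45 (subtract 4h to convert from UTC+4).
Clara in UTC: 10:40-12:05, 15:30-16:55 (add 1h to convert from UTC-1).
Viktor ∩ Wei: 10:35-12:50.
Viktor ∩ Wei ∩ Wiremu: 10:35-11:00, 12:10-12:50.
Viktor ∩ Wei ∩ Wiremu ∩ Oliver: 10:35-11:00, 12:10-12:50.
Viktor ∩ Wei ∩ Wiremu ∩ Oliver ∩ Clara: 10:40-11:00.
The longest is 10:40-11:00 at 20 minutes.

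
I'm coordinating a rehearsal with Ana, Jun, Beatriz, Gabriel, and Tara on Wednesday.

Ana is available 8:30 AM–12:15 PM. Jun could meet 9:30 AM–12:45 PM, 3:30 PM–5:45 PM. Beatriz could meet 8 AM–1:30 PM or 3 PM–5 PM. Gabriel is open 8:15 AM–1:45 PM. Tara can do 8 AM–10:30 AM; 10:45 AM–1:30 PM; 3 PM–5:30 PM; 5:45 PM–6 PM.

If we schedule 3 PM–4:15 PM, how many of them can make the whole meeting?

2

Beatriz and Tara can make the full 15:00-16:15 slot — that's 2.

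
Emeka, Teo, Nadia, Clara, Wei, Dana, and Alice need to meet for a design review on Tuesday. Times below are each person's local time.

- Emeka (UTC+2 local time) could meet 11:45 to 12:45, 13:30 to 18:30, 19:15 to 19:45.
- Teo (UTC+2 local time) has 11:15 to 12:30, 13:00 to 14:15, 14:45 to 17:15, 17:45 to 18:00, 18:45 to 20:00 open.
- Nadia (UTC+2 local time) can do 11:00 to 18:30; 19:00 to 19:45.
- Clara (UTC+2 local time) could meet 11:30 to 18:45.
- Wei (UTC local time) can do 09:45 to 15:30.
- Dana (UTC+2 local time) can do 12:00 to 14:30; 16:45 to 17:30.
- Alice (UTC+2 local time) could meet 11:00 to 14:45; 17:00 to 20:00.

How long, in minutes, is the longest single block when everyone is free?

45

Emeka in UTC: 09:45-10:45, 11:30-16:30, 17:15-17:45 (subtract 2h to convert from UTC+2).
Teo in UTC: 09:15-10:30, 11:00-12:15, 12:45-15:15, 15:45-16:00, 16:45-18:00 (subtract 2h to convert from UTC+2).
Nadia in UTC: 09:00-16:30, 17:00-17:45 (subtract 2h to convert from UTC+2).
Clara in UTC: 09:30-16:45 (subtract 2h to convert from UTC+2).
Wei in UTC: 09:45-15:30.
Dana in UTC: 10:00-12:30, 14:45-15:30 (subtract 2h to convert from UTC+2).
Alice in UTC: 09:00-12:45, 15:00-18:00 (subtract 2h to convert from UTC+2).
Emeka ∩ Teo: 09:45-10:30, 11:30-12:15, 12:45-15:15, 15:45-16:00, 17:15-17:45.
Emeka ∩ Teo ∩ Nadia: 09:45-10:30, 11:30-12:15, 12:45-15:15, 15:45-16:00, 17:15-17:45.
Emeka ∩ Teo ∩ Nadia ∩ Clara: 09:45-10:30, 11:30-12:15, 12:45-15:15, 15:45-16:00.
Emeka ∩ Teo ∩ Nadia ∩ Clara ∩ Wei: 09:45-10:30, 11:30-12:15, 12:45-15:15.
Emeka ∩ Teo ∩ Nadia ∩ Clara ∩ Wei ∩ Dana: 10:00-10:30, 11:30-12:15, 14:45-15:15.
Emeka ∩ Teo ∩ Nadia ∩ Clara ∩ Wei ∩ Dana ∩ Alice: 10:00-10:30, 11:30-12:15, 15:00-15:15.
The longest is 11:30-12:15 at 45 minutes.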